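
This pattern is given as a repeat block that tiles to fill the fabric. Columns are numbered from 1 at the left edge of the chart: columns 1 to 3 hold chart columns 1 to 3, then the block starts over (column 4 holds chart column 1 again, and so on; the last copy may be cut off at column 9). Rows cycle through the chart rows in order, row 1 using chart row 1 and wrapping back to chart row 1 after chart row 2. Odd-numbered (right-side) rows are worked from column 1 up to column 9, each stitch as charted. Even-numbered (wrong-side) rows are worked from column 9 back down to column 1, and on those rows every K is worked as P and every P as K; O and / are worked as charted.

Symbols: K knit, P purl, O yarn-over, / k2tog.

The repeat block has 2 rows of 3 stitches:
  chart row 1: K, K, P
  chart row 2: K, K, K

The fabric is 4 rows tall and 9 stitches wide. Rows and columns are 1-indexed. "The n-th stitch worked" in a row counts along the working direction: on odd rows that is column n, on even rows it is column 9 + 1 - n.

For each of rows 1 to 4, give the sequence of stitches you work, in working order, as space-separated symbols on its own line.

Row 1: chart row 1, RS - tile across columns 1-9 and work as-is.
Row 2: chart row 2, WS - tiled (columns 1-9): K K K K K K K K K; work from column 9 back to 1 with K<->P swapped.
Row 3: chart row 1, RS - tile across columns 1-9 and work as-is.
Row 4: chart row 2, WS - tiled (columns 1-9): K K K K K K K K K; work from column 9 back to 1 with K<->P swapped.

Result:
K K P K K P K K P
P P P P P P P P P
K K P K K P K K P
P P P P P P P P P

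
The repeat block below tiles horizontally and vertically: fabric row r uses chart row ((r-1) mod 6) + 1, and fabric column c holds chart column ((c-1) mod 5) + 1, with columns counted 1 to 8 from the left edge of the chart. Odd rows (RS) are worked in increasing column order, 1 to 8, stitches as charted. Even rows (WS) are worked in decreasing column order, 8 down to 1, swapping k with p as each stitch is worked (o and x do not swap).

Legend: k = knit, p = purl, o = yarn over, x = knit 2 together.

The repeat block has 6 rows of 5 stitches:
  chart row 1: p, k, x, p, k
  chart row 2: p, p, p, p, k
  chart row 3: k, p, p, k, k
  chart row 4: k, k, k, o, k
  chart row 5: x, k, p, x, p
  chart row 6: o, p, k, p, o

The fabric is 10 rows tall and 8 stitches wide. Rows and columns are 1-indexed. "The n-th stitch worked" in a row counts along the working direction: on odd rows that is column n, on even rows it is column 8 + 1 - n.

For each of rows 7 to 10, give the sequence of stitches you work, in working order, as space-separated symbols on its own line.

Rows as worked:
p k x p k p k x
k k k p k k k k
k p p k k k p p
p p p p o p p p

Derivation:
Row 7: chart row 1, RS - tile across columns 1-8 and work as-is.
Row 8: chart row 2, WS - tiled (columns 1-8): p p p p k p p p; work from column 8 back to 1 with k<->p swapped.
Row 9: chart row 3, RS - tile across columns 1-8 and work as-is.
Row 10: chart row 4, WS - tiled (columns 1-8): k k k o k k k k; work from column 8 back to 1 with k<->p swapped.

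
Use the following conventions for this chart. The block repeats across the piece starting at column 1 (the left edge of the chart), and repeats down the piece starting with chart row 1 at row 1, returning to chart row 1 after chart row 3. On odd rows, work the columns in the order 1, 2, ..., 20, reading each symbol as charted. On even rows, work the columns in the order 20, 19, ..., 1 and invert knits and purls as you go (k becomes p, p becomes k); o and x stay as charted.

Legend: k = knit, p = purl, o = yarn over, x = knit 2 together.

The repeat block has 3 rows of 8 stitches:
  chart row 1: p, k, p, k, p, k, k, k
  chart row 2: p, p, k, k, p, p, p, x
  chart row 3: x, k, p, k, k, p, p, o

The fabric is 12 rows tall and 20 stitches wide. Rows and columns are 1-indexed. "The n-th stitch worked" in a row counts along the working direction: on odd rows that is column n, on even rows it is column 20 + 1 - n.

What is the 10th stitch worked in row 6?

Row 6 uses chart row ((6-1) mod 3)+1 = 3. Row 6 is even, so WS.
Chart row 3 tiled across columns 1-20: x k p k k p p o x k p k k p p o x k p k
Wrong side: read the tiled row from column 20 down to 1 and exchange k with p (leave o, x).
Row 6 as worked: p k p x o k k p p k p x o k k p p k p x
Stitch 10 in working order -> k

Stitch:
k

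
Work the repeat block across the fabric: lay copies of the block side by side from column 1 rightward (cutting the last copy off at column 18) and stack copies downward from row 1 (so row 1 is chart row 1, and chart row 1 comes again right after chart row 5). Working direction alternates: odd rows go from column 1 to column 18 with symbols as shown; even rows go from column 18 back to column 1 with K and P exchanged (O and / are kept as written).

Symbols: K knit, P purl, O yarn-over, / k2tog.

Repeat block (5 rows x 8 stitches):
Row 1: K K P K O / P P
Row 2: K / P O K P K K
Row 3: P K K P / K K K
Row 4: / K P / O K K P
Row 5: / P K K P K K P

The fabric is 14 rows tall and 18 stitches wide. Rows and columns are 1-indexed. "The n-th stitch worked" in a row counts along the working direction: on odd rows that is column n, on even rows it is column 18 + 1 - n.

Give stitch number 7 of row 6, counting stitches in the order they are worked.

== STITCH ==
P

Derivation:
Row 6: (6-1) mod 5 = 0, so use chart row 1. Even row -> WS.
Chart row 1 tiled across columns 1-18: K K P K O / P P K K P K O / P P K K
WS: work from column 18 back to column 1 (reverse the tiled row), swapping K<->P (O and / unchanged).
Row 6 as worked: P P K K / O P K P P K K / O P K P P
The 7th stitch worked is P.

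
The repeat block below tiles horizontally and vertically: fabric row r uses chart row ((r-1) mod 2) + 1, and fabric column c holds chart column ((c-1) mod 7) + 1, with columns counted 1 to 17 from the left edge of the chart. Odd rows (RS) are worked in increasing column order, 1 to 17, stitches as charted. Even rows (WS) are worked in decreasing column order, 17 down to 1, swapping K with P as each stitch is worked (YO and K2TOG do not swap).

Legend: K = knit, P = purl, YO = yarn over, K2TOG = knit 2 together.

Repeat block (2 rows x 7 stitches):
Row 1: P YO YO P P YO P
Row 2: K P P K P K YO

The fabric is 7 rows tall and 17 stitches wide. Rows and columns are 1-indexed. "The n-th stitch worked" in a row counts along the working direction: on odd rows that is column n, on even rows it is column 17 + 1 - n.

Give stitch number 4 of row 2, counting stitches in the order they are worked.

Row 2 uses chart row ((2-1) mod 2)+1 = 2. Row 2 is even, so WS.
Chart row 2 tiled across columns 1-17: K P P K P K YO K P P K P K YO K P P
WS row: flip the tiled sequence (start at column 17) and apply K<->P; YO and K2TOG stay.
Row 2 as worked: K K P YO P K P K K P YO P K P K K P
Counting 4 along the worked row gives YO.

== STITCH ==
YO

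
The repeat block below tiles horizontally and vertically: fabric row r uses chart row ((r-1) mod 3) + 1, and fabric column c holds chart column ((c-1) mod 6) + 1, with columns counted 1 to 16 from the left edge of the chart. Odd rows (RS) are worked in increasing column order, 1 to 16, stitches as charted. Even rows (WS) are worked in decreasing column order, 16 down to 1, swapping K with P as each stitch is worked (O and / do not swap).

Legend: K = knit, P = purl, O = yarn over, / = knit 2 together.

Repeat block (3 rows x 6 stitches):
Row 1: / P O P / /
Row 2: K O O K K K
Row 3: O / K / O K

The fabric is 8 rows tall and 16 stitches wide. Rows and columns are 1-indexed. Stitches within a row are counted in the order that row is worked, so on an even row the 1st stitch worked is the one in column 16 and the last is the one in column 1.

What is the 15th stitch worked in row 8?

== STITCH ==
O

Derivation:
For row 8: chart row = ((8-1) mod 3) + 1 = 2; this is a WS (even) row.
Chart row 2 tiled across columns 1-16: K O O K K K K O O K K K K O O K
WS: work from column 16 back to column 1 (reverse the tiled row), swapping K<->P (O and / unchanged).
Row 8 as worked: P O O P P P P O O P P P P O O P
The 15th stitch worked is O.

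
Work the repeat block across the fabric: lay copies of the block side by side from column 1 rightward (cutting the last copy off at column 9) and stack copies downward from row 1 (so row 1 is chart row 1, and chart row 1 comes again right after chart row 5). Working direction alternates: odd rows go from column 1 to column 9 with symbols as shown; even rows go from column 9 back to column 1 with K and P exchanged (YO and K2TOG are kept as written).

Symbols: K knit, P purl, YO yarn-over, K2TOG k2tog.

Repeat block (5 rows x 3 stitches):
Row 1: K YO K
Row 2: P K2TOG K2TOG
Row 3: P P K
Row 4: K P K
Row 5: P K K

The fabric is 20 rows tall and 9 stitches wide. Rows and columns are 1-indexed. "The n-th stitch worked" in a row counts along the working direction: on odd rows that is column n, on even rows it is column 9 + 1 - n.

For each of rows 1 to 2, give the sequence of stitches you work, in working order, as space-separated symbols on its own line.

Rows as worked:
K YO K K YO K K YO K
K2TOG K2TOG K K2TOG K2TOG K K2TOG K2TOG K

Derivation:
Row 1: chart row 1, RS - tile across columns 1-9 and work as-is.
Row 2: chart row 2, WS - tiled (columns 1-9): P K2TOG K2TOG P K2TOG K2TOG P K2TOG K2TOG; work from column 9 back to 1 with K<->P swapped.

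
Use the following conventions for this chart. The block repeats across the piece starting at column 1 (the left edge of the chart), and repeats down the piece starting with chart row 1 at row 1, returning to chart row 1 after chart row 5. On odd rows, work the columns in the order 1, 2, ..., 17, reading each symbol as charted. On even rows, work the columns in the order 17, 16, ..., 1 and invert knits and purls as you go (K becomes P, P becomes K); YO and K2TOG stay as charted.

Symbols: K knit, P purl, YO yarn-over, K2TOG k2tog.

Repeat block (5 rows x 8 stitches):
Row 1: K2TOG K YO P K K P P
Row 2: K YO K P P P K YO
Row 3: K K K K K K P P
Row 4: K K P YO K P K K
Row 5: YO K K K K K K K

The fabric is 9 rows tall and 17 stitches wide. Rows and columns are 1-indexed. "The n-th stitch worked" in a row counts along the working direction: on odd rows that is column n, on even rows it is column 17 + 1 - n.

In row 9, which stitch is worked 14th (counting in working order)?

Row 9 uses chart row ((9-1) mod 5)+1 = 4. Row 9 is odd, so RS.
Chart row 4 tiled across columns 1-17: K K P YO K P K K K K P YO K P K K K
RS row: no reversal, no swap; stitch n worked = column n.
Stitch 14 in working order -> P

Stitch:
P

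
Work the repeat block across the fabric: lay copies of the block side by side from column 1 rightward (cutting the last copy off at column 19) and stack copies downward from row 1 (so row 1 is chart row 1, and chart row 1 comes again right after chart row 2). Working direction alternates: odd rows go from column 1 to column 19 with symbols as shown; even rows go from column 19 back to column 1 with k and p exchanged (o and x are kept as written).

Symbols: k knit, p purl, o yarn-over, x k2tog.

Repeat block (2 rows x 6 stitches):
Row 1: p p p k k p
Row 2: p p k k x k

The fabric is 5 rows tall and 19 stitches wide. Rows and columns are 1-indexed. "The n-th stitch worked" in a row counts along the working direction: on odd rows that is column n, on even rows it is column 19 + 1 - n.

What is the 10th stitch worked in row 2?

For row 2: chart row = ((2-1) mod 2) + 1 = 2; this is a WS (even) row.
Chart row 2 tiled across columns 1-19: p p k k x k p p k k x k p p k k x k p
Wrong side: read the tiled row from column 19 down to 1 and exchange k with p (leave o, x).
Row 2 as worked: k p x p p k k p x p p k k p x p p k k
Stitch 10 in working order -> p

== STITCH ==
p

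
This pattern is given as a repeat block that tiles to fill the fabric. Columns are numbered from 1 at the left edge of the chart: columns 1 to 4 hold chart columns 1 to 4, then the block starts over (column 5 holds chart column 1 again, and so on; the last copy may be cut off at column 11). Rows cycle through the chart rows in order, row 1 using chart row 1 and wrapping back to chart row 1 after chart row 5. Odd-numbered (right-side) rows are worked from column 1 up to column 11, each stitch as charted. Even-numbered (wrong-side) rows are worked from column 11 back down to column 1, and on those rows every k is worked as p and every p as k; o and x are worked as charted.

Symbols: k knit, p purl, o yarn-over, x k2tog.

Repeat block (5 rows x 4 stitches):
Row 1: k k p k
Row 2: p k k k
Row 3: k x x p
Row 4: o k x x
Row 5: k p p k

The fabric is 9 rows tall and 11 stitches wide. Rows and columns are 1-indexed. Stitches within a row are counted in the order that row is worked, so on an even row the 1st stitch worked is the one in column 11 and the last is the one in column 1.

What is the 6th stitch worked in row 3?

Row 3 uses chart row ((3-1) mod 5)+1 = 3. Row 3 is odd, so RS.
Chart row 3 tiled across columns 1-11: k x x p k x x p k x x
RS row: no reversal, no swap; stitch n worked = column n.
The 6th stitch worked is x.

== STITCH ==
x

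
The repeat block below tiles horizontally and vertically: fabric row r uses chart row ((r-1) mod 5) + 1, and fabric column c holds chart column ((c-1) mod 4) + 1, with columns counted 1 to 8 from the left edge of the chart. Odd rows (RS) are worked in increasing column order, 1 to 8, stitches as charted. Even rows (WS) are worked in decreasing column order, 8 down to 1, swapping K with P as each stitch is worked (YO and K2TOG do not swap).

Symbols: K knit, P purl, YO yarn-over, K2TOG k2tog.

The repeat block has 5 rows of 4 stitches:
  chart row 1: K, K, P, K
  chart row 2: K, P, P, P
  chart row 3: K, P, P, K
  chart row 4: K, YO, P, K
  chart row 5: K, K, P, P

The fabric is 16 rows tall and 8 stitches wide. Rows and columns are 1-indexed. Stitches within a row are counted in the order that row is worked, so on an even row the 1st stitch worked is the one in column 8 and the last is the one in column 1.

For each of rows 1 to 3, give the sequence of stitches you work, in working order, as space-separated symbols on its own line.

== ROWS AS WORKED ==
K K P K K K P K
K K K P K K K P
K P P K K P P K

Derivation:
Row 1: chart row 1, RS - tile across columns 1-8 and work as-is.
Row 2: chart row 2, WS - tiled (columns 1-8): K P P P K P P P; work from column 8 back to 1 with K<->P swapped.
Row 3: chart row 3, RS - tile across columns 1-8 and work as-is.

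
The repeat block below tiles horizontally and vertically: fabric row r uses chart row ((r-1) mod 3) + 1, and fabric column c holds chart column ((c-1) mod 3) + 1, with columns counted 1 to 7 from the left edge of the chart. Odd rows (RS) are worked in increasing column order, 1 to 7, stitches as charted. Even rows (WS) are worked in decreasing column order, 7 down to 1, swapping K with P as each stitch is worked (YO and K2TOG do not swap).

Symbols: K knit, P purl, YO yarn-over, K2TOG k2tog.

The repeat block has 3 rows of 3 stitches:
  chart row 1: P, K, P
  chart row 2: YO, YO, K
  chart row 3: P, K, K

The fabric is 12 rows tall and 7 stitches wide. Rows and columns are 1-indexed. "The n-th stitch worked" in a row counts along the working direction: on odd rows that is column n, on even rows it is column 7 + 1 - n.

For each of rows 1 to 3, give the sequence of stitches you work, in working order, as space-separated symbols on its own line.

== ROWS AS WORKED ==
P K P P K P P
YO P YO YO P YO YO
P K K P K K P

Derivation:
Row 1: chart row 1, RS - tile across columns 1-7 and work as-is.
Row 2: chart row 2, WS - tiled (columns 1-7): YO YO K YO YO K YO; work from column 7 back to 1 with K<->P swapped.
Row 3: chart row 3, RS - tile across columns 1-7 and work as-is.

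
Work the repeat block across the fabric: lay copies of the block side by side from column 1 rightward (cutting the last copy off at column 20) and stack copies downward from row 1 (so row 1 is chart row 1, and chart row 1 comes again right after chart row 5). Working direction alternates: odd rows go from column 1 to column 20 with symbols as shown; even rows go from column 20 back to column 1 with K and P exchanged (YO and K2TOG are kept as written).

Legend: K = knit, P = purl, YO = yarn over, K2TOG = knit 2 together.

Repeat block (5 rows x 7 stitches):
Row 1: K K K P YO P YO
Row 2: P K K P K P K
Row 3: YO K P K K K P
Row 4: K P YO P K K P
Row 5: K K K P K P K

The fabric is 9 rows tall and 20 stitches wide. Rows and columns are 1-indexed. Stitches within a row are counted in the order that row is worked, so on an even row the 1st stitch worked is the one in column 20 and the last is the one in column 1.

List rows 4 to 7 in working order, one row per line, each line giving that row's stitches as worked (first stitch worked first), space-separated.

== ROWS AS WORKED ==
P P K YO K P K P P K YO K P K P P K YO K P
K K K P K P K K K K P K P K K K K P K P
K YO K P P P YO K YO K P P P YO K YO K P P P
P K K P K P K P K K P K P K P K K P K P

Derivation:
Row 4: chart row 4, WS - tiled (columns 1-20): K P YO P K K P K P YO P K K P K P YO P K K; work from column 20 back to 1 with K<->P swapped.
Row 5: chart row 5, RS - tile across columns 1-20 and work as-is.
Row 6: chart row 1, WS - tiled (columns 1-20): K K K P YO P YO K K K P YO P YO K K K P YO P; work from column 20 back to 1 with K<->P swapped.
Row 7: chart row 2, RS - tile across columns 1-20 and work as-is.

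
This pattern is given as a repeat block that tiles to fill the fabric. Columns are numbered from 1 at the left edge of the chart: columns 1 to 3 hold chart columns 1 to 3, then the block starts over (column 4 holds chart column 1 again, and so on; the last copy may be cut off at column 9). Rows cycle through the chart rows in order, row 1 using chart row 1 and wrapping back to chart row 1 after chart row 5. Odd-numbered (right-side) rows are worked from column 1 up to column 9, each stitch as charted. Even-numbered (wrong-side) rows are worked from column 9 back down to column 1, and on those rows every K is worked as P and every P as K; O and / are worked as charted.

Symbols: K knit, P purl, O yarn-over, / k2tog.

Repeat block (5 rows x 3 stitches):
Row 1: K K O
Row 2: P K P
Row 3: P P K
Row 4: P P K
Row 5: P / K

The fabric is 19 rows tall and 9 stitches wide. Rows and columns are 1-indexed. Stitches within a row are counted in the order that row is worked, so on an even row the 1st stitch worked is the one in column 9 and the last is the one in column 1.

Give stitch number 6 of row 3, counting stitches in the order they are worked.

For row 3: chart row = ((3-1) mod 5) + 1 = 3; this is a RS (odd) row.
Chart row 3 tiled across columns 1-9: P P K P P K P P K
RS row: no reversal, no swap; stitch n worked = column n.
Stitch 6 in working order -> K

== STITCH ==
K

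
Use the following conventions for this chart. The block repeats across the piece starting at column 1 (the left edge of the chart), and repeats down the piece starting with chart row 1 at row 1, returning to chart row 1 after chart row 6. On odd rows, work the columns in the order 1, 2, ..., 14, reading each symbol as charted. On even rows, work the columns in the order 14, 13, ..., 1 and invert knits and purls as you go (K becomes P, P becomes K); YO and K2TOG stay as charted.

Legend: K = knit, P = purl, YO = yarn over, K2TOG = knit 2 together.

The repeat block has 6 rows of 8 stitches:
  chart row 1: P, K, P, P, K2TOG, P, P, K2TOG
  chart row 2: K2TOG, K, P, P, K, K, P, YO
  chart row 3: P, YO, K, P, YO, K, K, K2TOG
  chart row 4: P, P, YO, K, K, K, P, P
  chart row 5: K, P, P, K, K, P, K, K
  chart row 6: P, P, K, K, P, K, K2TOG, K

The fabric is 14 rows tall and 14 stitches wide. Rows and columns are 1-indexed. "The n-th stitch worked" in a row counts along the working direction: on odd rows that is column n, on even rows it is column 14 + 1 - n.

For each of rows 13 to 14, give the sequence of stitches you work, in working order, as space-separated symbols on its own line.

Row 13: chart row 1, RS - tile across columns 1-14 and work as-is.
Row 14: chart row 2, WS - tiled (columns 1-14): K2TOG K P P K K P YO K2TOG K P P K K; work from column 14 back to 1 with K<->P swapped.

Result:
P K P P K2TOG P P K2TOG P K P P K2TOG P
P P K K P K2TOG YO K P P K K P K2TOG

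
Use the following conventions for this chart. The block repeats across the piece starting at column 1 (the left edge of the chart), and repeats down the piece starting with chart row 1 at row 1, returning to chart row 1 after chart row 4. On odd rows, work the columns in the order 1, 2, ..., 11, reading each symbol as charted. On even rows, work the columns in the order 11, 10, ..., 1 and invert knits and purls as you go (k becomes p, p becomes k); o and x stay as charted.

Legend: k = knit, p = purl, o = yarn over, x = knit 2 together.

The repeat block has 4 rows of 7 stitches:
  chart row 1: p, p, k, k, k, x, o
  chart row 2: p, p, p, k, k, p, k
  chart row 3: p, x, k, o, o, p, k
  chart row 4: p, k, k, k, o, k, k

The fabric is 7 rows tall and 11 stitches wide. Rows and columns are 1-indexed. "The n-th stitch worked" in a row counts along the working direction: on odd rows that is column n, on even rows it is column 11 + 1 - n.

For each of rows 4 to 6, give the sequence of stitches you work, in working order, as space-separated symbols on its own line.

Row 4: chart row 4, WS - tiled (columns 1-11): p k k k o k k p k k k; work from column 11 back to 1 with k<->p swapped.
Row 5: chart row 1, RS - tile across columns 1-11 and work as-is.
Row 6: chart row 2, WS - tiled (columns 1-11): p p p k k p k p p p k; work from column 11 back to 1 with k<->p swapped.

== ROWS AS WORKED ==
p p p k p p o p p p k
p p k k k x o p p k k
p k k k p k p p k k k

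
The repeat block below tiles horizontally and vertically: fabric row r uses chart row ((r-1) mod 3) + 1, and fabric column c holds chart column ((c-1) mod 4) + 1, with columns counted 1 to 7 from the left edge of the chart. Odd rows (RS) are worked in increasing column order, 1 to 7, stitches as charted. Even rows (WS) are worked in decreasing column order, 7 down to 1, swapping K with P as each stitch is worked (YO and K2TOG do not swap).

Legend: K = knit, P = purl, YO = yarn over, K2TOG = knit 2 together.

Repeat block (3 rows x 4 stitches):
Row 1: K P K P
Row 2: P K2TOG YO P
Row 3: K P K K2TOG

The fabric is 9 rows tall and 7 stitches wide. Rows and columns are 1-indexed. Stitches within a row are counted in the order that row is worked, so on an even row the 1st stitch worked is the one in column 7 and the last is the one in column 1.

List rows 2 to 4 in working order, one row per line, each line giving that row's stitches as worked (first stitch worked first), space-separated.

Result:
YO K2TOG K K YO K2TOG K
K P K K2TOG K P K
P K P K P K P

Derivation:
Row 2: chart row 2, WS - tiled (columns 1-7): P K2TOG YO P P K2TOG YO; work from column 7 back to 1 with K<->P swapped.
Row 3: chart row 3, RS - tile across columns 1-7 and work as-is.
Row 4: chart row 1, WS - tiled (columns 1-7): K P K P K P K; work from column 7 back to 1 with K<->P swapped.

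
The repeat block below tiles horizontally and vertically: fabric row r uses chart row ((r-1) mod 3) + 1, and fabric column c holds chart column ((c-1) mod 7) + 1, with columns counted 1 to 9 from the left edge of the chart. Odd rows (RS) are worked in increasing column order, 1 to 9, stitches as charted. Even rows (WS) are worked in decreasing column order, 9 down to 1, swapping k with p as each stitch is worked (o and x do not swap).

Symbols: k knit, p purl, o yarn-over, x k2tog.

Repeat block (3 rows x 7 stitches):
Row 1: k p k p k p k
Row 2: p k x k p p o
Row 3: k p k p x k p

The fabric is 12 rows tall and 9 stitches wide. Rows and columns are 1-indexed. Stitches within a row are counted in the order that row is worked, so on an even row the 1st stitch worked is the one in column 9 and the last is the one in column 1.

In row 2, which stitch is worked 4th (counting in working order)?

Row 2 uses chart row ((2-1) mod 3)+1 = 2. Row 2 is even, so WS.
Chart row 2 tiled across columns 1-9: p k x k p p o p k
Wrong side: read the tiled row from column 9 down to 1 and exchange k with p (leave o, x).
Row 2 as worked: p k o k k p x p k
The 4th stitch worked is k.

Stitch:
k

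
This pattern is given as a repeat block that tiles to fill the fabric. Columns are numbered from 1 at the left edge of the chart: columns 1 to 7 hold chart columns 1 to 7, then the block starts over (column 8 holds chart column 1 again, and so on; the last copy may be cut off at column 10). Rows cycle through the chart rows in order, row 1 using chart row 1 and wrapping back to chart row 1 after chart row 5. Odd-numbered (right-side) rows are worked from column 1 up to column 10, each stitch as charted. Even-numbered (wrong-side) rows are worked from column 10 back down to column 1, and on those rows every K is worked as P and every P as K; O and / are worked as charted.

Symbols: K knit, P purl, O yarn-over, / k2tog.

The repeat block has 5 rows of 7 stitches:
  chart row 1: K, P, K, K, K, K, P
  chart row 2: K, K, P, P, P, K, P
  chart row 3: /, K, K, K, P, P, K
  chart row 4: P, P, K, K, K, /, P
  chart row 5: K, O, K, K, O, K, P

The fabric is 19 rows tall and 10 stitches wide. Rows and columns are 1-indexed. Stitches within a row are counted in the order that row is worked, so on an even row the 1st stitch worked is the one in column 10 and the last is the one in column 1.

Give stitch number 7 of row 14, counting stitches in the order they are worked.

Row 14: (14-1) mod 5 = 3, so use chart row 4. Even row -> WS.
Chart row 4 tiled across columns 1-10: P P K K K / P P P K
WS row: flip the tiled sequence (start at column 10) and apply K<->P; O and / stay.
Row 14 as worked: P K K K / P P P K K
Counting 7 along the worked row gives P.

Stitch:
P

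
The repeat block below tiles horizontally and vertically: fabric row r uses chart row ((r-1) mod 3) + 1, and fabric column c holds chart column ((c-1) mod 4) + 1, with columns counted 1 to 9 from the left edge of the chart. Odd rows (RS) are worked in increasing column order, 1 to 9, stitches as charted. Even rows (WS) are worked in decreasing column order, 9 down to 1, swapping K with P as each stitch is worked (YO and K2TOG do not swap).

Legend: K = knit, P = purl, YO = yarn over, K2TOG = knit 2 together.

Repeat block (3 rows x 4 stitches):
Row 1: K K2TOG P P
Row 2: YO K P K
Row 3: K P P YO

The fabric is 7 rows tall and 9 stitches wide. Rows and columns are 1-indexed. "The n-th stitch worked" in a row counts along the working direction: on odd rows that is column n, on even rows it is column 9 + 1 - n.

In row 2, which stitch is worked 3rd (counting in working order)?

Stitch:
K

Derivation:
For row 2: chart row = ((2-1) mod 3) + 1 = 2; this is a WS (even) row.
Chart row 2 tiled across columns 1-9: YO K P K YO K P K YO
WS row: flip the tiled sequence (start at column 9) and apply K<->P; YO and K2TOG stay.
Row 2 as worked: YO P K P YO P K P YO
Counting 3 along the worked row gives K.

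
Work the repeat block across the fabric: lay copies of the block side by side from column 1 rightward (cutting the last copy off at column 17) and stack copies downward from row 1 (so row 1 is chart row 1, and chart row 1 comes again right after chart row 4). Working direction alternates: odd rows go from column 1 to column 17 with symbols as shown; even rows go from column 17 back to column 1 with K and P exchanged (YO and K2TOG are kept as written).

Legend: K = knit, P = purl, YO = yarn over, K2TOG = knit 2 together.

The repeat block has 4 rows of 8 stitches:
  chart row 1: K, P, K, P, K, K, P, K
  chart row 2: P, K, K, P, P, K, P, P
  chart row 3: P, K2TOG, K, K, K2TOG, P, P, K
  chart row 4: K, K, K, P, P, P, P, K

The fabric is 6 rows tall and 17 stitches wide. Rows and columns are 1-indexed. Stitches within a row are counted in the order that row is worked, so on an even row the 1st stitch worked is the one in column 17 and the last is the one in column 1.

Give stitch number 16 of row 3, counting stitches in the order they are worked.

Row 3: (3-1) mod 4 = 2, so use chart row 3. Odd row -> RS.
Chart row 3 tiled across columns 1-17: P K2TOG K K K2TOG P P K P K2TOG K K K2TOG P P K P
RS: work column 1 to column 17, symbols as charted — the tiled row is the row as worked.
Counting 16 along the worked row gives K.

Result:
K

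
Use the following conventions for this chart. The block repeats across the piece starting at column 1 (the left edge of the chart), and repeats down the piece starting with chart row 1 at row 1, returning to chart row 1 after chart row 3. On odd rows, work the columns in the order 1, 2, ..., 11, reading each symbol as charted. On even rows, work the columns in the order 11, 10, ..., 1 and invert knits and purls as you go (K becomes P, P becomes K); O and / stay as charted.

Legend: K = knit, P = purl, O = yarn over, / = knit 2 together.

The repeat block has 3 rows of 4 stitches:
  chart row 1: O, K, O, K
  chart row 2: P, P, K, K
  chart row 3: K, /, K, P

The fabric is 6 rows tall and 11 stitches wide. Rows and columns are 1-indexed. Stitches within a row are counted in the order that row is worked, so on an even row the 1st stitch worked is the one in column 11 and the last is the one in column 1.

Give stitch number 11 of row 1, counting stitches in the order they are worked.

Row 1 uses chart row ((1-1) mod 3)+1 = 1. Row 1 is odd, so RS.
Chart row 1 tiled across columns 1-11: O K O K O K O K O K O
RS row: no reversal, no swap; stitch n worked = column n.
Counting 11 along the worked row gives O.

== STITCH ==
O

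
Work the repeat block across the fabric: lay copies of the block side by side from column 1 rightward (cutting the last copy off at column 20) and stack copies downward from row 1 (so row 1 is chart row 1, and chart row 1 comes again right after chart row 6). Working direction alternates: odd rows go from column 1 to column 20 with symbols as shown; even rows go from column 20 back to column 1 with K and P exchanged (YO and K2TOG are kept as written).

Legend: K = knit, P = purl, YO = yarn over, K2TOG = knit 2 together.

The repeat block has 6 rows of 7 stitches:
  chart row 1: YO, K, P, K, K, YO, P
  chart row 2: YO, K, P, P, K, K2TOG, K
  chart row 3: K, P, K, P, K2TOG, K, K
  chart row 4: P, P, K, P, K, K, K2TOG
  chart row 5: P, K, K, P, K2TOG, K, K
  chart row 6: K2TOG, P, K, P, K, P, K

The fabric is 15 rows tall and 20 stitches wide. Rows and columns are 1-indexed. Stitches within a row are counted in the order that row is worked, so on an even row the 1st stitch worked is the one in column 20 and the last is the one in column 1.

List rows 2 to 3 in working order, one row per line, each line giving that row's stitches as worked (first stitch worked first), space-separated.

Row 2: chart row 2, WS - tiled (columns 1-20): YO K P P K K2TOG K YO K P P K K2TOG K YO K P P K K2TOG; work from column 20 back to 1 with K<->P swapped.
Row 3: chart row 3, RS - tile across columns 1-20 and work as-is.

== ROWS AS WORKED ==
K2TOG P K K P YO P K2TOG P K K P YO P K2TOG P K K P YO
K P K P K2TOG K K K P K P K2TOG K K K P K P K2TOG K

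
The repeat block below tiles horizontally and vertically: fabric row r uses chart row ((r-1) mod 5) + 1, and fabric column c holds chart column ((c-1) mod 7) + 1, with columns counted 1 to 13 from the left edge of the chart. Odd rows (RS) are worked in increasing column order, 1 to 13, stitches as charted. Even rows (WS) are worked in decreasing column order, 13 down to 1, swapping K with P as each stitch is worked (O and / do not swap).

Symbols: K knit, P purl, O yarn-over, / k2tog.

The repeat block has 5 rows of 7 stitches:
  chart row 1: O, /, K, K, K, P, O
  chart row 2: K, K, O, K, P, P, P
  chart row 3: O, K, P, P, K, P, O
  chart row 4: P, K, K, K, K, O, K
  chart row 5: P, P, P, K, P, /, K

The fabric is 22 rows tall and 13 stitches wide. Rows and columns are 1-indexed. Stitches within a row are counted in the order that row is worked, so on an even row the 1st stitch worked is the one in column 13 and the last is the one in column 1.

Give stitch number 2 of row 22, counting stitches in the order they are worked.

Stitch:
K

Derivation:
Row 22 uses chart row ((22-1) mod 5)+1 = 2. Row 22 is even, so WS.
Chart row 2 tiled across columns 1-13: K K O K P P P K K O K P P
WS row: flip the tiled sequence (start at column 13) and apply K<->P; O and / stay.
Row 22 as worked: K K P O P P K K K P O P P
The 2nd stitch worked is K.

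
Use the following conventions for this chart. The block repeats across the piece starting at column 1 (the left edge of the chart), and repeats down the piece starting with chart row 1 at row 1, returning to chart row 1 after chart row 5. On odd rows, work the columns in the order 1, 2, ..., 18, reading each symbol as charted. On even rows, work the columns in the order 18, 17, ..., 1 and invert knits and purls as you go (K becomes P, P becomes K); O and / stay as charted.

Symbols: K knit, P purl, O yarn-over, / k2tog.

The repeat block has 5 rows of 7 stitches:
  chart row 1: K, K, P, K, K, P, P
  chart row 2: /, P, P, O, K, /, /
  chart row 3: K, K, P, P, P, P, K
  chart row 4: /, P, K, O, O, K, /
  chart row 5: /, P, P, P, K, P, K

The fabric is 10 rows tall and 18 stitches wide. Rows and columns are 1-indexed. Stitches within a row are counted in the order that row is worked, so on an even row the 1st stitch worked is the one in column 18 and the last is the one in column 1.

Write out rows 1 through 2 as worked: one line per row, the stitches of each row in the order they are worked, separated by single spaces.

Rows as worked:
K K P K K P P K K P K K P P K K P K
O K K / / / P O K K / / / P O K K /

Derivation:
Row 1: chart row 1, RS - tile across columns 1-18 and work as-is.
Row 2: chart row 2, WS - tiled (columns 1-18): / P P O K / / / P P O K / / / P P O; work from column 18 back to 1 with K<->P swapped.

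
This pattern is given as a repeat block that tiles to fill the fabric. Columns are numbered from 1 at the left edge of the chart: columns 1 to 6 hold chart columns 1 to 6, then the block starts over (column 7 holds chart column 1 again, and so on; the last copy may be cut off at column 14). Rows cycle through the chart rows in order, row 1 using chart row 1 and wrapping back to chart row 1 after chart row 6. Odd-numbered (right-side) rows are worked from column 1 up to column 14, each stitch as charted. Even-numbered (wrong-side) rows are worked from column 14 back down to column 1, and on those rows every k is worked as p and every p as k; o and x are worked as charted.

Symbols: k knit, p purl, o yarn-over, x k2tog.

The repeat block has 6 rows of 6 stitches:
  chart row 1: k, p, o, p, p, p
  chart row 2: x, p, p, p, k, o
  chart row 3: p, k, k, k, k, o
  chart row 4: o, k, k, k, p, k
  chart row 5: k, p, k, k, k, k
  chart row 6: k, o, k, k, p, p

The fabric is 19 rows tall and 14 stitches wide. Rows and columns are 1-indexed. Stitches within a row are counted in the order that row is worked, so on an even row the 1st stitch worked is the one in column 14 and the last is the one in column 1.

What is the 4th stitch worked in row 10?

Row 10: (10-1) mod 6 = 3, so use chart row 4. Even row -> WS.
Chart row 4 tiled across columns 1-14: o k k k p k o k k k p k o k
WS row: flip the tiled sequence (start at column 14) and apply k<->p; o and x stay.
Row 10 as worked: p o p k p p p o p k p p p o
Counting 4 along the worked row gives k.

== STITCH ==
k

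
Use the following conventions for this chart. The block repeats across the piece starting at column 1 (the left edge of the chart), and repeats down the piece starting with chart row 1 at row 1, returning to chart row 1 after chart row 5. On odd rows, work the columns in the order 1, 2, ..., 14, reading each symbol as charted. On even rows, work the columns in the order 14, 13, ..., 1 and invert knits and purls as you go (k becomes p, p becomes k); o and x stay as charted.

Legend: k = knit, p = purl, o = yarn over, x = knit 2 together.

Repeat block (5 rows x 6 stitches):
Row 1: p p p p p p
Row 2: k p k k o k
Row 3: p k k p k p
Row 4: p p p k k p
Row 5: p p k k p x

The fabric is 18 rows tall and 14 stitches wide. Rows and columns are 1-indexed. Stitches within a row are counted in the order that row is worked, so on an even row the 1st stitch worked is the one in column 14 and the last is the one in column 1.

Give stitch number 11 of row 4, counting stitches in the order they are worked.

Row 4: (4-1) mod 5 = 3, so use chart row 4. Even row -> WS.
Chart row 4 tiled across columns 1-14: p p p k k p p p p k k p p p
Wrong side: read the tiled row from column 14 down to 1 and exchange k with p (leave o, x).
Row 4 as worked: k k k p p k k k k p p k k k
The 11th stitch worked is p.

== STITCH ==
p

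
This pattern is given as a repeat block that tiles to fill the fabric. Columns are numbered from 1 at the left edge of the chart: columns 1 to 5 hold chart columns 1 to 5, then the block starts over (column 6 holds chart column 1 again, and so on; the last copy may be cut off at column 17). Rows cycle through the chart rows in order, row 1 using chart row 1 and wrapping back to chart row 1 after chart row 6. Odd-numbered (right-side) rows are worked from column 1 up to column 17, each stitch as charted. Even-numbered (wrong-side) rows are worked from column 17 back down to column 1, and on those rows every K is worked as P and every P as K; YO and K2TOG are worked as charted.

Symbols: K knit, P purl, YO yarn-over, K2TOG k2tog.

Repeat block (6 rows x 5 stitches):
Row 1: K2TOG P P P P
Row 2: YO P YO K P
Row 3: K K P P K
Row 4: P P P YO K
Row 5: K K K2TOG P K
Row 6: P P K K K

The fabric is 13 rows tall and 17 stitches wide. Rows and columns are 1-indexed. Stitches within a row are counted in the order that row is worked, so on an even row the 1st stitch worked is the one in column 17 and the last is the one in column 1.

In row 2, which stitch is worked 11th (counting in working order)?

Stitch:
K

Derivation:
Row 2: (2-1) mod 6 = 1, so use chart row 2. Even row -> WS.
Chart row 2 tiled across columns 1-17: YO P YO K P YO P YO K P YO P YO K P YO P
WS: work from column 17 back to column 1 (reverse the tiled row), swapping K<->P (YO and K2TOG unchanged).
Row 2 as worked: K YO K P YO K YO K P YO K YO K P YO K YO
The 11th stitch worked is K.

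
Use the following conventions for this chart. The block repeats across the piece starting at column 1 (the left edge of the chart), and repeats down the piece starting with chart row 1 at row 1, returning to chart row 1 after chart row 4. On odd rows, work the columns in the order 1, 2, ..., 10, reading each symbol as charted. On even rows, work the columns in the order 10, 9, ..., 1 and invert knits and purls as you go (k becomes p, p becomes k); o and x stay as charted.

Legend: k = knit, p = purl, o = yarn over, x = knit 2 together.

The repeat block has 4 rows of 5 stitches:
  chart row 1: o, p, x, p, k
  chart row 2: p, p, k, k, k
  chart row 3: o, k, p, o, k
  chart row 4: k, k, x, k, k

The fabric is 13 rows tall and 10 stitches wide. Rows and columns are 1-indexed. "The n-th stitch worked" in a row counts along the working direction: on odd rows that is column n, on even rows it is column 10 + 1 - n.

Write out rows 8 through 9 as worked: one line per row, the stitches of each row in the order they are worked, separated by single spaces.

Row 8: chart row 4, WS - tiled (columns 1-10): k k x k k k k x k k; work from column 10 back to 1 with k<->p swapped.
Row 9: chart row 1, RS - tile across columns 1-10 and work as-is.

== ROWS AS WORKED ==
p p x p p p p x p p
o p x p k o p x p k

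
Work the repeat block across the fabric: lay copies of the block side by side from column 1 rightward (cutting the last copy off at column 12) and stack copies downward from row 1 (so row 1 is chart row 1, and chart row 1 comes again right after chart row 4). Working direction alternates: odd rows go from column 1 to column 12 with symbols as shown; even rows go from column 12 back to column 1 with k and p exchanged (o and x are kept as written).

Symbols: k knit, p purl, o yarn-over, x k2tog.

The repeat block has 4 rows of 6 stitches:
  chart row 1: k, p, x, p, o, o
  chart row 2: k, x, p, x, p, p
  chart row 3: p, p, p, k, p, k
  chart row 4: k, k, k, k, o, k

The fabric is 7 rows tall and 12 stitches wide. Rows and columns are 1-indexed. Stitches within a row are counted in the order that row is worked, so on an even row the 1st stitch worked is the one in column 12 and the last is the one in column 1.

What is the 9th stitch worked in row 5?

== STITCH ==
x

Derivation:
Row 5: (5-1) mod 4 = 0, so use chart row 1. Odd row -> RS.
Chart row 1 tiled across columns 1-12: k p x p o o k p x p o o
Right side: take the tiled row as-is (worked left to right from column 1).
Counting 9 along the worked row gives x.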